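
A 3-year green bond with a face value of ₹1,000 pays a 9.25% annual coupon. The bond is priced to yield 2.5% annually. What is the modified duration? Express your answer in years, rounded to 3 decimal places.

Periodic yield y = 0.025. First find Macaulay duration:
  t   CF        PV=CF/(1+0.025)^t    t·PV
  1        92.50        90.2439        90.2439
  2        92.50        88.0428       176.0857
  3     1,092.50     1,014.4949     3,043.4846
  Σ                  1,192.7816     3,309.8141
P = 1,192.7816; Macaulay duration = 3,309.8141 / 1,192.7816 = 2.77487 years.
Modified duration = D_Mac / (1 + y) = 2.77487 / 1.025 = 2.70719 years.

2.707 years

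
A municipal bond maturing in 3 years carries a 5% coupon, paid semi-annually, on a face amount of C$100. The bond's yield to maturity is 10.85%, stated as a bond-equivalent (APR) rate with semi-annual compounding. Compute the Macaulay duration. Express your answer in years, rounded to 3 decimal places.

2.805 years

Periodic yield y = 0.05425. Discount each cash flow and weight by its period:
  t   CF        PV=CF/(1+0.05425)^t    t·PV
  1         2.50         2.3714         2.3714
  2         2.50         2.2493         4.4987
  3         2.50         2.1336         6.4007
  4         2.50         2.0238         8.0952
  5         2.50         1.9196         9.5982
  6       102.50        74.6556       447.9334
  Σ                     85.3533       478.8976
Price P = Σ PV = 85.3533.
Macaulay duration = Σ(t·PV) / P = 478.8976 / 85.3533 = 5.61077 half-year periods.
In years: 5.61077 / 2 = 2.80538 years.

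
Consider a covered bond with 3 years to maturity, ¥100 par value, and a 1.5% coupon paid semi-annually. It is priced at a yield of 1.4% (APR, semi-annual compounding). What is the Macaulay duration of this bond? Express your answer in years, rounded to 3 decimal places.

2.945 years

Periodic yield y = 0.007. Discount each cash flow and weight by its period:
  t   CF        PV=CF/(1+0.007)^t    t·PV
  1         0.75         0.7448         0.7448
  2         0.75         0.7396         1.4792
  3         0.75         0.7345         2.2034
  4         0.75         0.7294         2.9174
  5         0.75         0.7243         3.6215
  6       100.75        96.6203       579.7216
  Σ                    100.2928       590.6879
Price P = Σ PV = 100.2928.
Macaulay duration = Σ(t·PV) / P = 590.6879 / 100.2928 = 5.88964 half-year periods.
In years: 5.88964 / 2 = 2.94482 years.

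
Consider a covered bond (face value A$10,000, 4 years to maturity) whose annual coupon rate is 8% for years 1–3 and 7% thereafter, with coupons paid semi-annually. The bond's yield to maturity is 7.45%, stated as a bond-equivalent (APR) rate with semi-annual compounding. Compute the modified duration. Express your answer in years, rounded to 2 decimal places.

3.38 years

Periodic yield y = 0.03725. First find Macaulay duration:
  t   CF        PV=CF/(1+0.03725)^t    t·PV
  1       400.00       385.6351       385.6351
  2       400.00       371.7861       743.5721
  3       400.00       358.4344     1,075.3031
  4       400.00       345.5622     1,382.2488
  5       400.00       333.1523     1,665.7613
  6       400.00       321.1880     1,927.1281
  7       350.00       270.9467     1,896.6272
  8    10,350.00     7,724.5431    61,796.3450
  Σ                 10,111.2479    70,872.6207
P = 10,111.2479; Macaulay duration = 70,872.6207 / 10,111.2479 = 7.00929 half-year periods = 3.50464 years.
Modified duration = D_Mac / (1 + y) = 3.50464 / 1.03725 = 3.37878 years.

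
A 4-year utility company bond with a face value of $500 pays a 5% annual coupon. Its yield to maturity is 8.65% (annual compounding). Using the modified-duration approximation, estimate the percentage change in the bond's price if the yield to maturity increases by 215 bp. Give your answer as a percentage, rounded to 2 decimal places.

Periodic yield y = 0.0865. Modified duration first:
  t   CF        PV=CF/(1+0.0865)^t    t·PV
  1        25.00        23.0097        23.0097
  2        25.00        21.1778        42.3556
  3        25.00        19.4917        58.4752
  4       525.00       376.7388     1,506.9553
  Σ                    440.4180     1,630.7958
P = 440.4180; D_Mac = 3.70284 yrs; D_mod = 3.70284/(1+0.0865) = 3.40804 yrs.
ΔP/P ≈ -D_mod · Δy = -3.40804 × (+0.0215) = -0.073273 = -7.3273%.

-7.33%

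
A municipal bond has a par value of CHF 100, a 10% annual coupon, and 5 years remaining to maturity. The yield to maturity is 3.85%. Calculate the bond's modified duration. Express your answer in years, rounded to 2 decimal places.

4.11 years

Periodic yield y = 0.0385. First find Macaulay duration:
  t   CF        PV=CF/(1+0.0385)^t    t·PV
  1        10.00         9.6293         9.6293
  2        10.00         9.2723        18.5446
  3        10.00         8.9285        26.7856
  4        10.00         8.5975        34.3901
  5       110.00        91.0668       455.3341
  Σ                    127.4945       544.6837
P = 127.4945; Macaulay duration = 544.6837 / 127.4945 = 4.27221 years.
Modified duration = D_Mac / (1 + y) = 4.27221 / 1.0385 = 4.11383 years.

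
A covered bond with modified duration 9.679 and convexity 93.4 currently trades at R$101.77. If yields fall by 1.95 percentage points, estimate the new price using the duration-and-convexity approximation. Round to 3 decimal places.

R$122.785

Duration effect: -D_mod·Δy = -9.679 × (-0.0195) = +0.1887405
Convexity effect: ½·C·(Δy)² = 0.5 × 93.4 × (-0.0195)² = +0.017757675
ΔP/P ≈ +0.1887405 + 0.017757675 = +0.206498175
New price ≈ 101.77 × (1 + 0.206498175) = 122.78531926975.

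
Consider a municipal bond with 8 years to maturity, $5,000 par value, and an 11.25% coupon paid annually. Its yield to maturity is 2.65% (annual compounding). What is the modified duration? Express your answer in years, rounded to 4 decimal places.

6.0325 years

Periodic yield y = 0.0265. First find Macaulay duration:
  t   CF        PV=CF/(1+0.0265)^t    t·PV
  1       562.50       547.9786       547.9786
  2       562.50       533.8320     1,067.6640
  3       562.50       520.0507     1,560.1520
  4       562.50       506.6251     2,026.5004
  5       562.50       493.5461     2,467.7307
  6       562.50       480.8048     2,884.8289
  7       562.50       468.3924     3,278.7469
  8     5,562.50     4,512.3045    36,098.4356
  Σ                  8,063.5342    49,932.0371
P = 8,063.5342; Macaulay duration = 49,932.0371 / 8,063.5342 = 6.19233 years.
Modified duration = D_Mac / (1 + y) = 6.19233 / 1.0265 = 6.03247 years.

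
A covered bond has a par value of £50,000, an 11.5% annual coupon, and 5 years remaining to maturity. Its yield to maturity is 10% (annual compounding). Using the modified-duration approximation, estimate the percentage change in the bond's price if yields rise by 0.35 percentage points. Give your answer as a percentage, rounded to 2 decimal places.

Periodic yield y = 0.1. Modified duration first:
  t   CF        PV=CF/(1+0.1)^t    t·PV
  1     5,750.00     5,227.2727     5,227.2727
  2     5,750.00     4,752.0661     9,504.1322
  3     5,750.00     4,320.0601    12,960.1803
  4     5,750.00     3,927.3274    15,709.3095
  5    55,750.00    34,616.3638   173,081.8188
  Σ                 52,843.0901   216,482.7136
P = 52,843.0901; D_Mac = 4.09671 yrs; D_mod = 4.09671/(1+0.1) = 3.72428 yrs.
ΔP/P ≈ -D_mod · Δy = -3.72428 × (+0.0035) = -0.013035 = -1.3035%.

-1.30%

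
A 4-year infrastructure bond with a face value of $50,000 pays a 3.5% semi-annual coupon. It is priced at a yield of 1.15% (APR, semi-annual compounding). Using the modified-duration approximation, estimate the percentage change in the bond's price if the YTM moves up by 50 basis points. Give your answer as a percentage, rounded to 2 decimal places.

-1.88%

Periodic yield y = 0.00575. Modified duration first:
  t   CF        PV=CF/(1+0.00575)^t    t·PV
  1       875.00       869.9975       869.9975
  2       875.00       865.0236     1,730.0473
  3       875.00       860.0782     2,580.2345
  4       875.00       855.1610     3,420.6440
  5       875.00       850.2719     4,251.3597
  6       875.00       845.4108     5,072.4650
  7       875.00       840.5775     5,884.0425
  8    50,875.00    48,594.1615   388,753.2916
  Σ                 54,580.6821   412,562.0822
P = 54,580.6821; D_Mac = 7.55876 half-year periods = 3.77938 yrs; D_mod = 3.77938/(1+0.00575) = 3.75777 yrs.
ΔP/P ≈ -D_mod · Δy = -3.75777 × (+0.005) = -0.018789 = -1.8789%.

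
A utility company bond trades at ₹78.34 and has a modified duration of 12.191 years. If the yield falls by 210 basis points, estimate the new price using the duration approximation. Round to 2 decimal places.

Duration approximation: ΔP/P ≈ -D_mod · Δy = -12.191 × (-0.021) = +0.256011.
New price ≈ 78.34 × (1 + 0.256011) = 98.39590174.

₹98.40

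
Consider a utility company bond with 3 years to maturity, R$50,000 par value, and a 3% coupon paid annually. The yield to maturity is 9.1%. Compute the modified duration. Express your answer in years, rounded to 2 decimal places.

2.66 years

Periodic yield y = 0.091. First find Macaulay duration:
  t   CF        PV=CF/(1+0.091)^t    t·PV
  1     1,500.00     1,374.8854     1,374.8854
  2     1,500.00     1,260.2066     2,520.4132
  3    51,500.00    39,658.1981   118,974.5942
  Σ                 42,293.2901   122,869.8928
P = 42,293.2901; Macaulay duration = 122,869.8928 / 42,293.2901 = 2.90519 years.
Modified duration = D_Mac / (1 + y) = 2.90519 / 1.091 = 2.66287 years.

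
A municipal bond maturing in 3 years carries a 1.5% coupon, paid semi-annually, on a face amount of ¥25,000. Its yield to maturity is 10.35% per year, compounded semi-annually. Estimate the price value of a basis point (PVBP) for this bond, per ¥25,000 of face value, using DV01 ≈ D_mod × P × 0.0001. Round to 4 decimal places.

¥5.4192

Periodic yield y = 0.05175.
  t   CF        PV=CF/(1+0.05175)^t    t·PV
  1       187.50       178.2743       178.2743
  2       187.50       169.5025       339.0051
  3       187.50       161.1624       483.4872
  4       187.50       153.2326       612.9304
  5       187.50       145.6930       728.4650
  6    25,187.50    18,608.4388   111,650.6330
  Σ                 19,416.3037   113,992.7950
P = 19,416.3037; D_Mac = 5.87098 half-year periods = 2.93549 yrs; D_mod = 2.79105 yrs.
DV01 ≈ 2.79105 × 19,416.3037 × 0.0001 = 5.419196.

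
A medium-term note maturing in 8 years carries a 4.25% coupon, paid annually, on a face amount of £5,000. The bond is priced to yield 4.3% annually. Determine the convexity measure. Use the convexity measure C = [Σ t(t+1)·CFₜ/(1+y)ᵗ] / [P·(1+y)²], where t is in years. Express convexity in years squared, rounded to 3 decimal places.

With y = 0.043:
  t   CF        PV=CF/(1+0.043)^t    t·PV        t(t+1)·PV
  1       212.50       203.7392       203.7392         407.4784
  2       212.50       195.3396       390.6792       1,172.0377
  3       212.50       187.2863       561.8589       2,247.4356
  4       212.50       179.5650       718.2600       3,591.3001
  5       212.50       172.1620       860.8102       5,164.8611
  6       212.50       165.0643       990.3856       6,932.6995
  7       212.50       158.2591     1,107.8139       8,862.5113
  8     5,212.50     3,721.9591    29,775.6731     267,981.0578
  Σ                  4,983.3747    34,609.2202     296,359.3814
P = 4,983.3747.
Convexity = Σ t(t+1)·PV / [P·(1+y)²] = 296,359.3814 / (4,983.3747 × 1.087849) = 54.66716.

54.667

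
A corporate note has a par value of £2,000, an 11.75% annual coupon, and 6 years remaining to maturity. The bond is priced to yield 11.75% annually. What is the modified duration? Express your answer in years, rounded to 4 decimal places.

4.1407 years

Periodic yield y = 0.1175. First find Macaulay duration:
  t   CF        PV=CF/(1+0.1175)^t    t·PV
  1       235.00       210.2908       210.2908
  2       235.00       188.1797       376.3594
  3       235.00       168.3935       505.1804
  4       235.00       150.6877       602.7507
  5       235.00       134.8436       674.2178
  6     2,235.00     1,147.6047     6,885.6285
  Σ                  2,000.0000     9,254.4277
P = 2,000.0000; Macaulay duration = 9,254.4277 / 2,000.0000 = 4.62721 years.
Modified duration = D_Mac / (1 + y) = 4.62721 / 1.1175 = 4.14068 years.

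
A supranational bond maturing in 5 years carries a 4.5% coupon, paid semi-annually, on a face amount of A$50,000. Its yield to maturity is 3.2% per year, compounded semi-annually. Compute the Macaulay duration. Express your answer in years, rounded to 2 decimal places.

4.55 years

Periodic yield y = 0.016. Discount each cash flow and weight by its period:
  t   CF        PV=CF/(1+0.016)^t    t·PV
  1     1,125.00     1,107.2835     1,107.2835
  2     1,125.00     1,089.8459     2,179.6919
  3     1,125.00     1,072.6830     3,218.0490
  4     1,125.00     1,055.7904     4,223.1614
  5     1,125.00     1,039.1637     5,195.8187
  6     1,125.00     1,022.7990     6,136.7937
  7     1,125.00     1,006.6919     7,046.8432
  8     1,125.00       990.8385     7,926.7077
  9     1,125.00       975.2347     8,777.1124
  10   51,125.00    43,621.0627   436,210.6268
  Σ                 52,981.3932   482,022.0883
Price P = Σ PV = 52,981.3932.
Macaulay duration = Σ(t·PV) / P = 482,022.0883 / 52,981.3932 = 9.09795 half-year periods.
In years: 9.09795 / 2 = 4.54898 years.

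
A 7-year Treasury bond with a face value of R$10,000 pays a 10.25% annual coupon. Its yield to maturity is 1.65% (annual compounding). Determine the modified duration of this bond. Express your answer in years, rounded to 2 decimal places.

Periodic yield y = 0.0165. First find Macaulay duration:
  t   CF        PV=CF/(1+0.0165)^t    t·PV
  1     1,025.00     1,008.3620     1,008.3620
  2     1,025.00       991.9941     1,983.9882
  3     1,025.00       975.8919     2,927.6757
  4     1,025.00       960.0511     3,840.2043
  5     1,025.00       944.4674     4,722.3368
  6     1,025.00       929.1366     5,574.8196
  7    11,025.00     9,831.6615    68,821.6305
  Σ                 15,641.5646    88,879.0171
P = 15,641.5646; Macaulay duration = 88,879.0171 / 15,641.5646 = 5.68223 years.
Modified duration = D_Mac / (1 + y) = 5.68223 / 1.0165 = 5.59000 years.

5.59 years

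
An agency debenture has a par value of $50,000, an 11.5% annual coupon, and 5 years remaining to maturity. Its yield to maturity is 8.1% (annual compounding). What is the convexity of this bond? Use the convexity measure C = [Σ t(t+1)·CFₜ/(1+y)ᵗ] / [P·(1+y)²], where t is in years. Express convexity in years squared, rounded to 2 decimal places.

19.78

With y = 0.081:
  t   CF        PV=CF/(1+0.081)^t    t·PV        t(t+1)·PV
  1     5,750.00     5,319.1489     5,319.1489      10,638.2979
  2     5,750.00     4,920.5818     9,841.1636      29,523.4909
  3     5,750.00     4,551.8796    13,655.6387      54,622.5548
  4     5,750.00     4,210.8044    16,843.2176      84,216.0882
  5    55,750.00    37,767.3403   188,836.7017   1,133,020.2103
  Σ                 56,769.7551   234,495.8706   1,312,020.6419
P = 56,769.7551.
Convexity = Σ t(t+1)·PV / [P·(1+y)²] = 1,312,020.6419 / (56,769.7551 × 1.168561) = 19.77754.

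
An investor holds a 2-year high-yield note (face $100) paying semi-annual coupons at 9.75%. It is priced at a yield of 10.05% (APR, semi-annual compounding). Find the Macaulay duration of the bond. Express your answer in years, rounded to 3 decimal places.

Periodic yield y = 0.05025. Discount each cash flow and weight by its period:
  t   CF        PV=CF/(1+0.05025)^t    t·PV
  1        4.875         4.6418         4.6418
  2        4.875         4.4197         8.8393
  3        4.875         4.2082        12.6246
  4      104.875        86.1988       344.7952
  Σ                     99.4684       370.9009
Price P = Σ PV = 99.4684.
Macaulay duration = Σ(t·PV) / P = 370.9009 / 99.4684 = 3.72883 half-year periods.
In years: 3.72883 / 2 = 1.86442 years.

1.864 years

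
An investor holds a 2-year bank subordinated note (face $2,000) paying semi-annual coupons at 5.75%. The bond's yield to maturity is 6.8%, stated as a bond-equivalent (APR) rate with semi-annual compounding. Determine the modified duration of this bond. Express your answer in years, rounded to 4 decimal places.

Periodic yield y = 0.034. First find Macaulay duration:
  t   CF        PV=CF/(1+0.034)^t    t·PV
  1        57.50        55.6093        55.6093
  2        57.50        53.7807       107.5615
  3        57.50        52.0123       156.0370
  4     2,057.50     1,799.9386     7,199.7544
  Σ                  1,961.3409     7,518.9621
P = 1,961.3409; Macaulay duration = 7,518.9621 / 1,961.3409 = 3.83358 half-year periods = 1.91679 years.
Modified duration = D_Mac / (1 + y) = 1.91679 / 1.034 = 1.85376 years.

1.8538 years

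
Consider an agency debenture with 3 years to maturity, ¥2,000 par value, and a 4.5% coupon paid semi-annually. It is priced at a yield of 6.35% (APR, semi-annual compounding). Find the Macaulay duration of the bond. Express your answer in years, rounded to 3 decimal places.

2.835 years

Periodic yield y = 0.03175. Discount each cash flow and weight by its period:
  t   CF        PV=CF/(1+0.03175)^t    t·PV
  1        45.00        43.6152        43.6152
  2        45.00        42.2730        84.5461
  3        45.00        40.9722       122.9165
  4        45.00        39.7113       158.8454
  5        45.00        38.4893       192.4466
  6     2,045.00     1,695.2996    10,171.7973
  Σ                  1,900.3607    10,774.1671
Price P = Σ PV = 1,900.3607.
Macaulay duration = Σ(t·PV) / P = 10,774.1671 / 1,900.3607 = 5.66954 half-year periods.
In years: 5.66954 / 2 = 2.83477 years.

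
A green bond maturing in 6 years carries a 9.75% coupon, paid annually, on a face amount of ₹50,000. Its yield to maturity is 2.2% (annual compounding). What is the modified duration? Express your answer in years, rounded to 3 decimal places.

Periodic yield y = 0.022. First find Macaulay duration:
  t   CF        PV=CF/(1+0.022)^t    t·PV
  1     4,875.00     4,770.0587     4,770.0587
  2     4,875.00     4,667.3764     9,334.7529
  3     4,875.00     4,566.9045    13,700.7136
  4     4,875.00     4,468.5954    17,874.3817
  5     4,875.00     4,372.4026    21,862.0129
  6    54,875.00    48,158.0794   288,948.4764
  Σ                 71,003.4171   356,490.3961
P = 71,003.4171; Macaulay duration = 356,490.3961 / 71,003.4171 = 5.02075 years.
Modified duration = D_Mac / (1 + y) = 5.02075 / 1.022 = 4.91267 years.

4.913 years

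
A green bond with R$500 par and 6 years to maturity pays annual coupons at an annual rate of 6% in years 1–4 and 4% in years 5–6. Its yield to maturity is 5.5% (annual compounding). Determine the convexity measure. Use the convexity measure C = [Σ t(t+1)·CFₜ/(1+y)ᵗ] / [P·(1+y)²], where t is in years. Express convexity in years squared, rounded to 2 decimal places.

31.25

With y = 0.055:
  t   CF        PV=CF/(1+0.055)^t    t·PV        t(t+1)·PV
  1        30.00        28.4360        28.4360          56.8720
  2        30.00        26.9536        53.9071         161.7214
  3        30.00        25.5484        76.6452         306.5809
  4        30.00        24.2165        96.8660         484.3300
  5        20.00        15.3027        76.5134         459.0806
  6       520.00       377.1278     2,262.7670      15,839.3690
  Σ                    497.5850     2,595.1348      17,307.9540
P = 497.5850.
Convexity = Σ t(t+1)·PV / [P·(1+y)²] = 17,307.9540 / (497.5850 × 1.113025) = 31.25169.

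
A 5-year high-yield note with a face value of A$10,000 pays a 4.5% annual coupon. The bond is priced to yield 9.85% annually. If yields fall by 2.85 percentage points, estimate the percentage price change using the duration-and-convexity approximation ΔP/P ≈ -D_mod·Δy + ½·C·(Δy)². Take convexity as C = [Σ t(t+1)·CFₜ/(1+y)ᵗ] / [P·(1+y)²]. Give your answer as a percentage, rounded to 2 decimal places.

With y = 0.0985:
  t   CF        PV=CF/(1+0.0985)^t    t·PV        t(t+1)·PV
  1       450.00       409.6495       409.6495         819.2990
  2       450.00       372.9172       745.8344       2,237.5031
  3       450.00       339.4785     1,018.4356       4,073.7425
  4       450.00       309.0383     1,236.1531       6,180.7655
  5    10,450.00     6,533.0500    32,665.2502     195,991.5010
  Σ                  7,964.1336    36,075.3228     209,302.8111
P = 7,964.1336; D_Mac = 4.52972 yrs; D_mod = 4.12355 yrs; C = 21.77892.
Duration effect: -4.12355 × (-0.0285) = +0.117521
Convexity effect: 0.5 × 21.77892 × (-0.0285)² = +0.0088450
ΔP/P ≈ +0.117521 + 0.0088450 = +0.126366 = +12.6366%.

+12.64%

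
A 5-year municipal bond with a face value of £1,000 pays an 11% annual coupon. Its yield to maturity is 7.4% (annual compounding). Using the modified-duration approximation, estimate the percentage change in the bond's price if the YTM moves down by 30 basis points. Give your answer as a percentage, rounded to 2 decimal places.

Periodic yield y = 0.074. Modified duration first:
  t   CF        PV=CF/(1+0.074)^t    t·PV
  1       110.00       102.4209       102.4209
  2       110.00        95.3639       190.7279
  3       110.00        88.7932       266.3797
  4       110.00        82.6753       330.7010
  5     1,110.00       776.7863     3,883.9316
  Σ                  1,146.0396     4,774.1611
P = 1,146.0396; D_Mac = 4.16579 yrs; D_mod = 4.16579/(1+0.074) = 3.87876 yrs.
ΔP/P ≈ -D_mod · Δy = -3.87876 × (-0.003) = +0.011636 = +1.1636%.

+1.16%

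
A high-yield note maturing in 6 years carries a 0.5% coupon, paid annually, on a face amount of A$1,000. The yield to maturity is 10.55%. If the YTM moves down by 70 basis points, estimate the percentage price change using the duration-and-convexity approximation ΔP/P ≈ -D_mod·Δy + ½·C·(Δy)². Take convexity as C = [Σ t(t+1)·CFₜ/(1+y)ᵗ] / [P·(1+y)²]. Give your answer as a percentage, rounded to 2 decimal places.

+3.81%

With y = 0.1055:
  t   CF        PV=CF/(1+0.1055)^t    t·PV        t(t+1)·PV
  1         5.00         4.5228         4.5228           9.0457
  2         5.00         4.0912         8.1824          24.5473
  3         5.00         3.7008        11.1024          44.4094
  4         5.00         3.3476        13.3904          66.9522
  5         5.00         3.0281        15.1407          90.8443
  6     1,005.00       550.5713     3,303.4279      23,123.9952
  Σ                    569.2619     3,355.7667      23,359.7941
P = 569.2619; D_Mac = 5.89494 yrs; D_mod = 5.33238 yrs; C = 33.57681.
Duration effect: -5.33238 × (-0.007) = +0.037327
Convexity effect: 0.5 × 33.57681 × (-0.007)² = +0.0008226
ΔP/P ≈ +0.037327 + 0.0008226 = +0.038149 = +3.8149%.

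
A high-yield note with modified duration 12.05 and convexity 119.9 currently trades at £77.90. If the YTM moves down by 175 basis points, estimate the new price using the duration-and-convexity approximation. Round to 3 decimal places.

Duration effect: -D_mod·Δy = -12.05 × (-0.0175) = +0.210875
Convexity effect: ½·C·(Δy)² = 0.5 × 119.9 × (-0.0175)² = +0.0183596875
ΔP/P ≈ +0.210875 + 0.0183596875 = +0.2292346875
New price ≈ 77.90 × (1 + 0.2292346875) = 95.75738215625.

£95.757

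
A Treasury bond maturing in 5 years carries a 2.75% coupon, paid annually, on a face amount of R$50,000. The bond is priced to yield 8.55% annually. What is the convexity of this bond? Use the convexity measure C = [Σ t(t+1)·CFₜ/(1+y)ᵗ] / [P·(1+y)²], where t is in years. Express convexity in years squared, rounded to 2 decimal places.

23.42

With y = 0.0855:
  t   CF        PV=CF/(1+0.0855)^t    t·PV        t(t+1)·PV
  1     1,375.00     1,266.6974     1,266.6974       2,533.3947
  2     1,375.00     1,166.9253     2,333.8505       7,001.5516
  3     1,375.00     1,075.0118     3,225.0353      12,900.1411
  4     1,375.00       990.3379     3,961.3515      19,806.7574
  5    51,375.00    34,088.0922   170,440.4610   1,022,642.7662
  Σ                 38,587.0645   181,227.3957   1,064,884.6110
P = 38,587.0645.
Convexity = Σ t(t+1)·PV / [P·(1+y)²] = 1,064,884.6110 / (38,587.0645 × 1.178310) = 23.42077.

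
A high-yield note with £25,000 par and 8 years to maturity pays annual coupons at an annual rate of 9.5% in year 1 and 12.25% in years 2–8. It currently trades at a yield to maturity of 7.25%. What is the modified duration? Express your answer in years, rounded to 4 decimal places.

Periodic yield y = 0.0725. First find Macaulay duration:
  t   CF        PV=CF/(1+0.0725)^t    t·PV
  1     2,375.00     2,214.4522     2,214.4522
  2     3,062.50     2,662.4502     5,324.9004
  3     3,062.50     2,482.4711     7,447.4132
  4     3,062.50     2,314.6583     9,258.6333
  5     3,062.50     2,158.1896    10,790.9479
  6     3,062.50     2,012.2980    12,073.7879
  7     3,062.50     1,876.2685    13,133.8796
  8    28,062.50    16,030.5326   128,244.2608
  Σ                 31,751.3205   188,488.2754
P = 31,751.3205; Macaulay duration = 188,488.2754 / 31,751.3205 = 5.93639 years.
Modified duration = D_Mac / (1 + y) = 5.93639 / 1.0725 = 5.53510 years.

5.5351 years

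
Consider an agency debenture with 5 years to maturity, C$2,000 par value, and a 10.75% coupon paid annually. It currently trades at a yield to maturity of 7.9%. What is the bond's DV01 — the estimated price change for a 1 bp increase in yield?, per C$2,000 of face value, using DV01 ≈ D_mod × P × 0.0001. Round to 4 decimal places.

C$0.8609

Periodic yield y = 0.079.
  t   CF        PV=CF/(1+0.079)^t    t·PV
  1       215.00       199.2586       199.2586
  2       215.00       184.6697       369.3393
  3       215.00       171.1489       513.4467
  4       215.00       158.6181       634.4723
  5     2,215.00     1,514.4903     7,572.4517
  Σ                  2,228.1856     9,288.9686
P = 2,228.1856; D_Mac = 4.16885 yrs; D_mod = 3.86362 yrs.
DV01 ≈ 3.86362 × 2,228.1856 × 0.0001 = 0.860887.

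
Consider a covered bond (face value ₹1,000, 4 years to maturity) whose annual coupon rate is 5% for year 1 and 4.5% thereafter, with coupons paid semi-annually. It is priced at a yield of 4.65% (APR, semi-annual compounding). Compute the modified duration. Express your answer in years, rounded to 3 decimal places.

3.606 years

Periodic yield y = 0.02325. First find Macaulay duration:
  t   CF        PV=CF/(1+0.02325)^t    t·PV
  1        25.00        24.4320        24.4320
  2        25.00        23.8768        47.7536
  3        22.50        21.0009        63.0026
  4        22.50        20.5237        82.0948
  5        22.50        20.0574       100.2868
  6        22.50        19.6016       117.6097
  7        22.50        19.1562       134.0937
  8     1,022.50       850.7644     6,806.1149
  Σ                    999.4129     7,375.3881
P = 999.4129; Macaulay duration = 7,375.3881 / 999.4129 = 7.37972 half-year periods = 3.68986 years.
Modified duration = D_Mac / (1 + y) = 3.68986 / 1.02325 = 3.60602 years.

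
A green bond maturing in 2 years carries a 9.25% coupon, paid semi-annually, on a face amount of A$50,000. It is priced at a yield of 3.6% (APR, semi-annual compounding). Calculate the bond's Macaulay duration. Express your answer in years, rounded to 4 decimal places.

Periodic yield y = 0.018. Discount each cash flow and weight by its period:
  t   CF        PV=CF/(1+0.018)^t    t·PV
  1     2,312.50     2,271.6110     2,271.6110
  2     2,312.50     2,231.4450     4,462.8900
  3     2,312.50     2,191.9892     6,575.9676
  4    52,312.50    48,709.5776   194,838.3103
  Σ                 55,404.6228   208,148.7789
Price P = Σ PV = 55,404.6228.
Macaulay duration = Σ(t·PV) / P = 208,148.7789 / 55,404.6228 = 3.75688 half-year periods.
In years: 3.75688 / 2 = 1.87844 years.

1.8784 years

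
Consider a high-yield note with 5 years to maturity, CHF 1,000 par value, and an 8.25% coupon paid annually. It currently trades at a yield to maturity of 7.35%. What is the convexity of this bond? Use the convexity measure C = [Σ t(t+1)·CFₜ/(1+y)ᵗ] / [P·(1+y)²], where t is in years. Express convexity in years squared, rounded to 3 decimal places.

With y = 0.0735:
  t   CF        PV=CF/(1+0.0735)^t    t·PV        t(t+1)·PV
  1        82.50        76.8514        76.8514         153.7028
  2        82.50        71.5896       143.1792         429.5375
  3        82.50        66.6880       200.0641         800.2562
  4        82.50        62.1220       248.4882       1,242.4409
  5     1,082.50       759.3075     3,796.5373      22,779.2235
  Σ                  1,036.5585     4,465.1201      25,405.1610
P = 1,036.5585.
Convexity = Σ t(t+1)·PV / [P·(1+y)²] = 25,405.1610 / (1,036.5585 × 1.152402) = 21.26787.

21.268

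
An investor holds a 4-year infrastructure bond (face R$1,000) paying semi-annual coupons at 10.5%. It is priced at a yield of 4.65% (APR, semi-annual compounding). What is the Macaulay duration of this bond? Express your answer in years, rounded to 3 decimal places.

3.433 years

Periodic yield y = 0.02325. Discount each cash flow and weight by its period:
  t   CF        PV=CF/(1+0.02325)^t    t·PV
  1        52.50        51.3071        51.3071
  2        52.50        50.1413       100.2826
  3        52.50        49.0020       147.0061
  4        52.50        47.8886       191.5545
  5        52.50        46.8005       234.0025
  6        52.50        45.7371       274.4227
  7        52.50        44.6979       312.8852
  8     1,052.50       875.7257     7,005.8053
  Σ                  1,211.3003     8,317.2661
Price P = Σ PV = 1,211.3003.
Macaulay duration = Σ(t·PV) / P = 8,317.2661 / 1,211.3003 = 6.86640 half-year periods.
In years: 6.86640 / 2 = 3.43320 years.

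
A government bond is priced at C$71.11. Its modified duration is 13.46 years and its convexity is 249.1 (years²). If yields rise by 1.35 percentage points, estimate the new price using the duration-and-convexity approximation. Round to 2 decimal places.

Duration effect: -D_mod·Δy = -13.46 × (+0.0135) = -0.181710
Convexity effect: ½·C·(Δy)² = 0.5 × 249.1 × (0.0135)² = +0.0226992375
ΔP/P ≈ -0.181710 + 0.0226992375 = -0.1590107625
New price ≈ 71.11 × (1 - 0.1590107625) = 59.802744678625.

C$59.80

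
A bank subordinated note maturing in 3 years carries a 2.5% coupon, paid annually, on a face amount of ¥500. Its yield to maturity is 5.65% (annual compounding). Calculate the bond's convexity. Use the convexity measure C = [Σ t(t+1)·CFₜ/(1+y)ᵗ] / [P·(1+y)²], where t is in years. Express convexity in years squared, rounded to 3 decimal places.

With y = 0.0565:
  t   CF        PV=CF/(1+0.0565)^t    t·PV        t(t+1)·PV
  1        12.50        11.8315        11.8315          23.6630
  2        12.50        11.1988        22.3976          67.1927
  3       512.50       434.5956     1,303.7869       5,215.1477
  Σ                    457.6259     1,338.0160       5,306.0035
P = 457.6259.
Convexity = Σ t(t+1)·PV / [P·(1+y)²] = 5,306.0035 / (457.6259 × 1.116192) = 10.38766.

10.388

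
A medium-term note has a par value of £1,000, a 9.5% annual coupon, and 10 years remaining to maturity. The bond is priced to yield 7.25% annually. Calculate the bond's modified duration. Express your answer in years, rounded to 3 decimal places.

Periodic yield y = 0.0725. First find Macaulay duration:
  t   CF        PV=CF/(1+0.0725)^t    t·PV
  1        95.00        88.5781        88.5781
  2        95.00        82.5903       165.1806
  3        95.00        77.0073       231.0218
  4        95.00        71.8016       287.2066
  5        95.00        66.9479       334.7396
  6        95.00        62.4223       374.5338
  7        95.00        58.2026       407.4183
  8        95.00        54.2682       434.1454
  9        95.00        50.5997       455.3973
  10    1,095.00       543.8024     5,438.0239
  Σ                  1,156.2204     8,216.2453
P = 1,156.2204; Macaulay duration = 8,216.2453 / 1,156.2204 = 7.10612 years.
Modified duration = D_Mac / (1 + y) = 7.10612 / 1.0725 = 6.62576 years.

6.626 years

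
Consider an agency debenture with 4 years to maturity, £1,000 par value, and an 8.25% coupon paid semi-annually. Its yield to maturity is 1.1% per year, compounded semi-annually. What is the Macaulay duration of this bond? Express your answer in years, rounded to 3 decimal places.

Periodic yield y = 0.0055. Discount each cash flow and weight by its period:
  t   CF        PV=CF/(1+0.0055)^t    t·PV
  1        41.25        41.0244        41.0244
  2        41.25        40.8000        81.5999
  3        41.25        40.5768       121.7304
  4        41.25        40.3548       161.4194
  5        41.25        40.1341       200.6705
  6        41.25        39.9146       239.4874
  7        41.25        39.6962       277.8737
  8     1,041.25       996.5484     7,972.3875
  Σ                  1,279.0493     9,096.1933
Price P = Σ PV = 1,279.0493.
Macaulay duration = Σ(t·PV) / P = 9,096.1933 / 1,279.0493 = 7.11168 half-year periods.
In years: 7.11168 / 2 = 3.55584 years.

3.556 years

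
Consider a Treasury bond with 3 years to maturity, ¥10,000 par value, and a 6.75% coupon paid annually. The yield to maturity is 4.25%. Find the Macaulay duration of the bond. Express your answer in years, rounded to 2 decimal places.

Periodic yield y = 0.0425. Discount each cash flow and weight by its year:
  t   CF        PV=CF/(1+0.0425)^t    t·PV
  1       675.00       647.4820       647.4820
  2       675.00       621.0859     1,242.1717
  3    10,675.00     9,421.9261    28,265.7782
  Σ                 10,690.4940    30,155.4320
Price P = Σ PV = 10,690.4940.
Macaulay duration = Σ(t·PV) / P = 30,155.4320 / 10,690.4940 = 2.82077 years.

2.82 years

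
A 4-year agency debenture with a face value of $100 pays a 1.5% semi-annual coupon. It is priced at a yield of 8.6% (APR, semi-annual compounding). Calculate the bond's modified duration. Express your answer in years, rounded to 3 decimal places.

Periodic yield y = 0.043. First find Macaulay duration:
  t   CF        PV=CF/(1+0.043)^t    t·PV
  1         0.75         0.7191         0.7191
  2         0.75         0.6894         1.3789
  3         0.75         0.6610         1.9830
  4         0.75         0.6338         2.5350
  5         0.75         0.6076         3.0382
  6         0.75         0.5826         3.4955
  7         0.75         0.5586         3.9099
  8       100.75        71.9400       575.5202
  Σ                     76.3921       592.5798
P = 76.3921; Macaulay duration = 592.5798 / 76.3921 = 7.75708 half-year periods = 3.87854 years.
Modified duration = D_Mac / (1 + y) = 3.87854 / 1.043 = 3.71864 years.

3.719 years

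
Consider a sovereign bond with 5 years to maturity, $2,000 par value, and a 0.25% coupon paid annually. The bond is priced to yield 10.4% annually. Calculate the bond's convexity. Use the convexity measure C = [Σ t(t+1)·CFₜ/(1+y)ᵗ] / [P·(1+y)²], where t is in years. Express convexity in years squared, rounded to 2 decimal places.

With y = 0.104:
  t   CF        PV=CF/(1+0.104)^t    t·PV        t(t+1)·PV
  1         5.00         4.5290         4.5290           9.0580
  2         5.00         4.1023         8.2047          24.6141
  3         5.00         3.7159        11.1477          44.5907
  4         5.00         3.3658        13.4634          67.3168
  5     2,005.00     1,222.5567     6,112.7835      36,676.7010
  Σ                  1,238.2698     6,150.1282      36,822.2805
P = 1,238.2698.
Convexity = Σ t(t+1)·PV / [P·(1+y)²] = 36,822.2805 / (1,238.2698 × 1.218816) = 24.39817.

24.40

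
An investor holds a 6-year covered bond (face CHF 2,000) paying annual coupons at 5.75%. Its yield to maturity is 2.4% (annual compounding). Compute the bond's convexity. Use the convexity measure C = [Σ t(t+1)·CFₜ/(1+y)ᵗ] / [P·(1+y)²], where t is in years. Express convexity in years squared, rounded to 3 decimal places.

With y = 0.024:
  t   CF        PV=CF/(1+0.024)^t    t·PV        t(t+1)·PV
  1       115.00       112.3047       112.3047         224.6094
  2       115.00       109.6725       219.3451         658.0353
  3       115.00       107.1021       321.3063       1,285.2252
  4       115.00       104.5919       418.3676       2,091.8378
  5       115.00       102.1405       510.7026       3,064.2155
  6     2,115.00     1,834.4701    11,006.8205      77,047.7432
  Σ                  2,370.2818    12,588.8467      84,371.6664
P = 2,370.2818.
Convexity = Σ t(t+1)·PV / [P·(1+y)²] = 84,371.6664 / (2,370.2818 × 1.048576) = 33.94663.

33.947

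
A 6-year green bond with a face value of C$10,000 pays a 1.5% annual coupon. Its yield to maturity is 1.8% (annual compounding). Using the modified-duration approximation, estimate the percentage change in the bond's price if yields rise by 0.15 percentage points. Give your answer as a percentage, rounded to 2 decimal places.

-0.85%

Periodic yield y = 0.018. Modified duration first:
  t   CF        PV=CF/(1+0.018)^t    t·PV
  1       150.00       147.3477       147.3477
  2       150.00       144.7424       289.4848
  3       150.00       142.1831       426.5492
  4       150.00       139.6690       558.6762
  5       150.00       137.1994       685.9972
  6    10,150.00     9,119.6753    54,718.0516
  Σ                  9,830.8170    56,826.1067
P = 9,830.8170; D_Mac = 5.78041 yrs; D_mod = 5.78041/(1+0.018) = 5.67820 yrs.
ΔP/P ≈ -D_mod · Δy = -5.67820 × (+0.0015) = -0.008517 = -0.8517%.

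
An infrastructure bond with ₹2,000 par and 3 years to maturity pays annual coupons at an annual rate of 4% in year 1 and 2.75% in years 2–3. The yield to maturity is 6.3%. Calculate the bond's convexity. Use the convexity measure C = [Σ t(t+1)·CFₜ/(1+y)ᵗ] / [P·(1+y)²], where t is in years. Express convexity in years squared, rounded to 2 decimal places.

With y = 0.063:
  t   CF        PV=CF/(1+0.063)^t    t·PV        t(t+1)·PV
  1        80.00        75.2587        75.2587         150.5174
  2        55.00        48.6739        97.3478         292.0434
  3     2,055.00     1,710.8504     5,132.5512      20,530.2047
  Σ                  1,834.7830     5,305.1577      20,972.7655
P = 1,834.7830.
Convexity = Σ t(t+1)·PV / [P·(1+y)²] = 20,972.7655 / (1,834.7830 × 1.129969) = 10.11590.

10.12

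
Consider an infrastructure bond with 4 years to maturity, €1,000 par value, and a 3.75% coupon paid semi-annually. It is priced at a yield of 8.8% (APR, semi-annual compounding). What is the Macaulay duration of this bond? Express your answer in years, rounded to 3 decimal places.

3.722 years

Periodic yield y = 0.044. Discount each cash flow and weight by its period:
  t   CF        PV=CF/(1+0.044)^t    t·PV
  1        18.75        17.9598        17.9598
  2        18.75        17.2028        34.4057
  3        18.75        16.4778        49.4335
  4        18.75        15.7834        63.1334
  5        18.75        15.1182        75.5908
  6        18.75        14.4810        86.8859
  7        18.75        13.8707        97.0948
  8     1,018.75       721.8777     5,775.0217
  Σ                    832.7713     6,199.5255
Price P = Σ PV = 832.7713.
Macaulay duration = Σ(t·PV) / P = 6,199.5255 / 832.7713 = 7.44445 half-year periods.
In years: 7.44445 / 2 = 3.72223 years.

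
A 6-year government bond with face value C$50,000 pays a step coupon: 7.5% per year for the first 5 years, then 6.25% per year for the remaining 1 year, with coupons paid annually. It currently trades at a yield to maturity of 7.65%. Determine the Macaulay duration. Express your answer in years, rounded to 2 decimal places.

5.03 years

Periodic yield y = 0.0765. Discount each cash flow and weight by its year:
  t   CF        PV=CF/(1+0.0765)^t    t·PV
  1     3,750.00     3,483.5114     3,483.5114
  2     3,750.00     3,235.9604     6,471.9208
  3     3,750.00     3,006.0013     9,018.0039
  4     3,750.00     2,792.3839    11,169.5357
  5     3,750.00     2,593.9470    12,969.7350
  6    53,125.00    34,136.1657   204,816.9943
  Σ                 49,247.9697   247,929.7011
Price P = Σ PV = 49,247.9697.
Macaulay duration = Σ(t·PV) / P = 247,929.7011 / 49,247.9697 = 5.03431 years.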